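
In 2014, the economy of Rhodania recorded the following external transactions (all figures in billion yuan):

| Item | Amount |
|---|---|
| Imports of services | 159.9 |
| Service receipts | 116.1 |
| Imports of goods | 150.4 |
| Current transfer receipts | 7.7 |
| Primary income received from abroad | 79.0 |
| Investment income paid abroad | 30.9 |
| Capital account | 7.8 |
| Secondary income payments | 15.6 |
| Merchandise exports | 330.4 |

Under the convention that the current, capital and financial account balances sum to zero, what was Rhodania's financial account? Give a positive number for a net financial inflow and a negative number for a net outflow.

-184.2

Goods balance = 330.4 - 150.4 = 180.0
Services balance = 116.1 - 159.9 = -43.8
Trade balance (goods + services) = 180.0 + (-43.8) = 136.2
Net primary income = 79.0 - 30.9 = 48.1
Net secondary income = 7.7 - 15.6 = -7.9
Current account = 136.2 + 48.1 + (-7.9) = 176.4
Financial account = -(176.4 + 7.8) = -184.2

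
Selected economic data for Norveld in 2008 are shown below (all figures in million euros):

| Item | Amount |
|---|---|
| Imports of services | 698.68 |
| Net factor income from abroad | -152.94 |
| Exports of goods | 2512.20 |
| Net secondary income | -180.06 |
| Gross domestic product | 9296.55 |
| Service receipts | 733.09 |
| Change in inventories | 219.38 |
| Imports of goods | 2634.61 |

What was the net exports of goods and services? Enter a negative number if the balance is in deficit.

Goods balance = 2512.20 - 2634.61 = -122.41
Services balance = 733.09 - 698.68 = 34.41
Trade balance (goods + services) = -122.41 + 34.41 = -88.00

-88.00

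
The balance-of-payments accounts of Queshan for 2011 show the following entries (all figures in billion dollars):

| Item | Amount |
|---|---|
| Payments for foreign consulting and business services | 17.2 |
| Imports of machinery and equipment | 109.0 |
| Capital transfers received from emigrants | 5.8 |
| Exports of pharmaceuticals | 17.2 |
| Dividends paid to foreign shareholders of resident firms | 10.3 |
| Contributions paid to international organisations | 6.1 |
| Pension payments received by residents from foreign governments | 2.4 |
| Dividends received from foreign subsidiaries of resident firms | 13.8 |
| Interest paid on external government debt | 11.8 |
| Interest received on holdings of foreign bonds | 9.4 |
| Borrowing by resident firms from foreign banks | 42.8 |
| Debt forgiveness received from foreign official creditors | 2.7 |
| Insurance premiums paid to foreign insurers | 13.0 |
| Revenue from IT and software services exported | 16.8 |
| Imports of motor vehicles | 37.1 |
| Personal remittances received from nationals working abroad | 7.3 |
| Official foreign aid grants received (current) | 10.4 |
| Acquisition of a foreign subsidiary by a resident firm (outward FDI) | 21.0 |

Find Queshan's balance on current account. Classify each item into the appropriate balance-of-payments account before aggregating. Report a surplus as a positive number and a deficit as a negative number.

Goods: -109.0 - 37.1 + 17.2 = -128.9
Services: -13.0 - 17.2 + 16.8 = -13.4
Primary income: -10.3 + 9.4 + 13.8 - 11.8 = 1.1
Secondary income: -6.1 + 2.4 + 10.4 + 7.3 = 14.0
Current account = (-128.9) + (-13.4) + 1.1 + 14.0 = -127.2
(Excluded from the current account — capital account: capital transfers received from emigrants 5.8, debt forgiveness received from foreign official creditors 2.7; financial account: borrowing by resident firms from foreign banks 42.8, acquisition of a foreign subsidiary by a resident firm (outward FDI) 21.0.)

-127.2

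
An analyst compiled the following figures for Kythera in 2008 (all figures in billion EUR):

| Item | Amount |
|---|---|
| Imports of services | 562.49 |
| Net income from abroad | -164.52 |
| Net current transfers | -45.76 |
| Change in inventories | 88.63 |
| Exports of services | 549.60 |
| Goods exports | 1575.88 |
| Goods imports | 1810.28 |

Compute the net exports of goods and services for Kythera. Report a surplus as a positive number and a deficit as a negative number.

Goods balance = 1575.88 - 1810.28 = -234.40
Services balance = 549.60 - 562.49 = -12.89
Trade balance (goods + services) = -234.40 + (-12.89) = -247.29

-247.29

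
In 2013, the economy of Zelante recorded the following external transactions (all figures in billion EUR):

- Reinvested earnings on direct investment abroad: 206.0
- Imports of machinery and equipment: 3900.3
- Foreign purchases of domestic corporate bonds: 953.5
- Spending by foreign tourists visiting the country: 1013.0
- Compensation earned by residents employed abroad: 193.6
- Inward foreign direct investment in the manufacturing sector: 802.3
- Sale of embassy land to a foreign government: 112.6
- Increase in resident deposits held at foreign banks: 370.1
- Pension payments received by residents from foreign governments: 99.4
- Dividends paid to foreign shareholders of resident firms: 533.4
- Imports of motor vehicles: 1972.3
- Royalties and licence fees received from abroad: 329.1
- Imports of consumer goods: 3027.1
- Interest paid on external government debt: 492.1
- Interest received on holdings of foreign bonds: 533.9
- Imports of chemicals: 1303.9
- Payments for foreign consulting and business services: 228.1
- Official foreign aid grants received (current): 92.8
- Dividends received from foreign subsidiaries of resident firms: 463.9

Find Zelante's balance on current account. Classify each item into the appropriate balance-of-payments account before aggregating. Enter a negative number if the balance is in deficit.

Goods: -1972.3 - 3027.1 - 1303.9 - 3900.3 = -10203.6
Services: -228.1 + 1013.0 + 329.1 = 1114.0
Primary income: 193.6 - 492.1 - 533.4 + 533.9 + 463.9 + 206.0 = 371.9
Secondary income: 92.8 + 99.4 = 192.2
Current account = (-10203.6) + 1114.0 + 371.9 + 192.2 = -8525.5
(Excluded from the current account — financial account: foreign purchases of domestic corporate bonds 953.5, inward foreign direct investment in the manufacturing sector 802.3, increase in resident deposits held at foreign banks 370.1; capital account: sale of embassy land to a foreign government 112.6.)

-8525.5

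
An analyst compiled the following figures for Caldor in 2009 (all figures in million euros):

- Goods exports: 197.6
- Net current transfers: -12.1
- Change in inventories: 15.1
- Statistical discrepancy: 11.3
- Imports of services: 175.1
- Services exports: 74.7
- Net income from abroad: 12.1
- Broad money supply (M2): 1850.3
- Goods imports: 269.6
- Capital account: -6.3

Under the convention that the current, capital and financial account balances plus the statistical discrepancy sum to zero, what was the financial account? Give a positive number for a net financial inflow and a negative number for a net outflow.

167.4

Goods balance = 197.6 - 269.6 = -72.0
Services balance = 74.7 - 175.1 = -100.4
Trade balance (goods + services) = -72.0 + (-100.4) = -172.4
Net primary income = 12.1
Net secondary income = -12.1
Current account = -172.4 + 12.1 + (-12.1) = -172.4
Financial account = -(-172.4 + (-6.3) + 11.3) = 167.4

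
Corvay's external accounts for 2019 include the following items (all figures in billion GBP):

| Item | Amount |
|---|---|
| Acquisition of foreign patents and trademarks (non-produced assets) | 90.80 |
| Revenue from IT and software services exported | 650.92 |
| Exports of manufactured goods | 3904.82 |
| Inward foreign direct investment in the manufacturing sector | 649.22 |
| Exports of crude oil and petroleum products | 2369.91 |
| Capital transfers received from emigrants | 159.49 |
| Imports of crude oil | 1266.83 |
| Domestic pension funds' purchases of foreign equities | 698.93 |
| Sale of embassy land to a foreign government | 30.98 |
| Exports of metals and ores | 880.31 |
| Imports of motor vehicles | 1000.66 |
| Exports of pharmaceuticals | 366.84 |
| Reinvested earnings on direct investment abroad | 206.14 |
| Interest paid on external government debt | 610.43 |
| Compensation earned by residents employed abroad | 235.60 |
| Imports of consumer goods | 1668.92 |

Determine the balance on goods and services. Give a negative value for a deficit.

4236.39

Goods: 366.84 - 1668.92 - 1266.83 + 3904.82 + 880.31 + 2369.91 - 1000.66 = 3585.47
Services: 650.92
Trade balance = 3585.47 + 650.92 = 4236.39
(Excluded from the trade balance — capital account: acquisition of foreign patents and trademarks (non-produced assets) 90.80, capital transfers received from emigrants 159.49, sale of embassy land to a foreign government 30.98; financial account: inward foreign direct investment in the manufacturing sector 649.22, domestic pension funds' purchases of foreign equities 698.93; primary income: reinvested earnings on direct investment abroad 206.14, interest paid on external government debt 610.43, compensation earned by residents employed abroad 235.60.)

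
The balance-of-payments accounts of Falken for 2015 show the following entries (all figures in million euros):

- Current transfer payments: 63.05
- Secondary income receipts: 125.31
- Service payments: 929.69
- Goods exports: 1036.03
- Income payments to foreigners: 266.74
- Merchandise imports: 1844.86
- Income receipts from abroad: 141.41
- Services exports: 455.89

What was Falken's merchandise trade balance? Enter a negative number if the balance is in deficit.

Goods balance = 1036.03 - 1844.86 = -808.83

-808.83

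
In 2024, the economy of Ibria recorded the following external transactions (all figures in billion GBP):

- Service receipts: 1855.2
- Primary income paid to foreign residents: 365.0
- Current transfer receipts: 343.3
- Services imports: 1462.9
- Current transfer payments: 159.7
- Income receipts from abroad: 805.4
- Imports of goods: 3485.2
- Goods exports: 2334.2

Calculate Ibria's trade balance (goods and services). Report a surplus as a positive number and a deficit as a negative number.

Goods balance = 2334.2 - 3485.2 = -1151.0
Services balance = 1855.2 - 1462.9 = 392.3
Trade balance (goods + services) = -1151.0 + 392.3 = -758.7

-758.7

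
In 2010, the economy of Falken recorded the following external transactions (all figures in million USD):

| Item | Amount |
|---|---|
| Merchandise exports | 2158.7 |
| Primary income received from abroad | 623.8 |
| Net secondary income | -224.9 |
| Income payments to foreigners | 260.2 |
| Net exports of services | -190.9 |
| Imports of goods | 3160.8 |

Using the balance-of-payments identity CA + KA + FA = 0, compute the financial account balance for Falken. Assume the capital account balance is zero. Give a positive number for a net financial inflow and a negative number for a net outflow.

Goods balance = 2158.7 - 3160.8 = -1002.1
Services balance = -190.9
Trade balance (goods + services) = -1002.1 + (-190.9) = -1193.0
Net primary income = 623.8 - 260.2 = 363.6
Net secondary income = -224.9
Current account = -1193.0 + 363.6 + (-224.9) = -1054.3
Financial account = -(-1054.3) = 1054.3

1054.3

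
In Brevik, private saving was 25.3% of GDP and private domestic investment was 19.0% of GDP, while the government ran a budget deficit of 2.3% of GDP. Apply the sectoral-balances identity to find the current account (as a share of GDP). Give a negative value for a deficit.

By the sectoral-balances identity, CA = (S_private - I) + (T - G).
Private balance = 25.3 - 19.0 = 6.3
Government balance (T - G) = -2.3
CA = 6.3 + (-2.3) = 4.0

4.0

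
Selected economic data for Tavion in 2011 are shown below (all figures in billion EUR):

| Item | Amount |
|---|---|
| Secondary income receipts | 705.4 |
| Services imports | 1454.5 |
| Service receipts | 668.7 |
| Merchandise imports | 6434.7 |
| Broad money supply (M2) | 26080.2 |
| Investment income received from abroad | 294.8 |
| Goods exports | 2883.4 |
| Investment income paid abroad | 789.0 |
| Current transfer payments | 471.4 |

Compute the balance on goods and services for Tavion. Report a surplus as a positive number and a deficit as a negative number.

-4337.1

Goods balance = 2883.4 - 6434.7 = -3551.3
Services balance = 668.7 - 1454.5 = -785.8
Trade balance (goods + services) = -3551.3 + (-785.8) = -4337.1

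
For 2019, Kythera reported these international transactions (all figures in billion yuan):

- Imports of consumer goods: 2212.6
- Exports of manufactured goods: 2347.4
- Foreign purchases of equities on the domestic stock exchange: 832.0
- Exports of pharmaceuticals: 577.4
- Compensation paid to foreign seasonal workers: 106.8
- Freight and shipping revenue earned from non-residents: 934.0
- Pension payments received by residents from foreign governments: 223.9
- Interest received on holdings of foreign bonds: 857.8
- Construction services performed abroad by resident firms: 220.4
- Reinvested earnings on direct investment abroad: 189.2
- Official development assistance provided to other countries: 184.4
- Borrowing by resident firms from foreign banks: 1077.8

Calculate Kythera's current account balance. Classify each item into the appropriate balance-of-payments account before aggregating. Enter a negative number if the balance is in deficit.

2846.3

Goods: -2212.6 + 577.4 + 2347.4 = 712.2
Services: 934.0 + 220.4 = 1154.4
Primary income: 189.2 - 106.8 + 857.8 = 940.2
Secondary income: -184.4 + 223.9 = 39.5
Current account = 712.2 + 1154.4 + 940.2 + 39.5 = 2846.3
(Excluded from the current account — financial account: foreign purchases of equities on the domestic stock exchange 832.0, borrowing by resident firms from foreign banks 1077.8.)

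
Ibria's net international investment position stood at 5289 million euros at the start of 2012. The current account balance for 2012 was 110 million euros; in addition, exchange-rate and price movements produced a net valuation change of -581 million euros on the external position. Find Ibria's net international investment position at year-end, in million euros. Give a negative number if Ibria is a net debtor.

Change in NIIP = current account + net valuation change = 110 + (-581) = -471
End-of-year NIIP = 5289 + (-471) = 4818

4818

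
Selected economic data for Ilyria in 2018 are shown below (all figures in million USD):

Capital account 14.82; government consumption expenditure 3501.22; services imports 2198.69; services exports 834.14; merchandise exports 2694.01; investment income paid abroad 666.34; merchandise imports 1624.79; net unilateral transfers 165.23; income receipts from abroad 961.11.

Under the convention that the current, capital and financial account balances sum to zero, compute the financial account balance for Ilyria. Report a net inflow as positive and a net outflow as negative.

-179.49

Goods balance = 2694.01 - 1624.79 = 1069.22
Services balance = 834.14 - 2198.69 = -1364.55
Trade balance (goods + services) = 1069.22 + (-1364.55) = -295.33
Net primary income = 961.11 - 666.34 = 294.77
Net secondary income = 165.23
Current account = -295.33 + 294.77 + 165.23 = 164.67
Financial account = -(164.67 + 14.82) = -179.49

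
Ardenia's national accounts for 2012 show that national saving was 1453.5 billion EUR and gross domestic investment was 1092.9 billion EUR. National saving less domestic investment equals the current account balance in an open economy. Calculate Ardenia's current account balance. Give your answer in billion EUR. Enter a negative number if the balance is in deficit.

360.6

S - I = CA (net lending to the rest of the world).
CA = S - I = 1453.5 - 1092.9 = 360.6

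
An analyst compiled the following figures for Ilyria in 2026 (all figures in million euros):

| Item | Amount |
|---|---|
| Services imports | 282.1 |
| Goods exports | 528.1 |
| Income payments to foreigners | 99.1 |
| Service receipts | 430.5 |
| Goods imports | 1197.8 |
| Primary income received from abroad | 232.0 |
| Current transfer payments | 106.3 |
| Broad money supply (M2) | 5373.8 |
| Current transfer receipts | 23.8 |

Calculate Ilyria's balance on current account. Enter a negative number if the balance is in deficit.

-470.9

Goods balance = 528.1 - 1197.8 = -669.7
Services balance = 430.5 - 282.1 = 148.4
Trade balance (goods + services) = -669.7 + 148.4 = -521.3
Net primary income = 232.0 - 99.1 = 132.9
Net secondary income = 23.8 - 106.3 = -82.5
Current account = -521.3 + 132.9 + (-82.5) = -470.9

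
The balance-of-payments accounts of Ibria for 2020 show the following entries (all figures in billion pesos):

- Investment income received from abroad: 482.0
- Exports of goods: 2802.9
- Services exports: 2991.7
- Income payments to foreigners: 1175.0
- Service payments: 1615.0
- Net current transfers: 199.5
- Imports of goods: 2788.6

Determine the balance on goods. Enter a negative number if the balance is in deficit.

Goods balance = 2802.9 - 2788.6 = 14.3

14.3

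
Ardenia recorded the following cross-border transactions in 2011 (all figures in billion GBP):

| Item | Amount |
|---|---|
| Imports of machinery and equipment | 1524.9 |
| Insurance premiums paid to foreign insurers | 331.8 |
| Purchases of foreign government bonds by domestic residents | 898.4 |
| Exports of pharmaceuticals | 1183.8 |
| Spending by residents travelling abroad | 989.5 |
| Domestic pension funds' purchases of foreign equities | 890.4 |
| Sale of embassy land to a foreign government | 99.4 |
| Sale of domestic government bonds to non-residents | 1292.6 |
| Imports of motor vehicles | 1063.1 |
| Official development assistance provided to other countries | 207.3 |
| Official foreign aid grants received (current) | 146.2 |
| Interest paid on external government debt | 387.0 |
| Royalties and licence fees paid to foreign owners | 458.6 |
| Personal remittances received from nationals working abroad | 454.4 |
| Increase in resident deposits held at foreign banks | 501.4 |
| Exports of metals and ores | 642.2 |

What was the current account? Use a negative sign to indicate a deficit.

-2535.6

Goods: 642.2 + 1183.8 - 1063.1 - 1524.9 = -762.0
Services: -458.6 - 989.5 - 331.8 = -1779.9
Primary income: -387.0
Secondary income: -207.3 + 454.4 + 146.2 = 393.3
Current account = (-762.0) + (-1779.9) + (-387.0) + 393.3 = -2535.6
(Excluded from the current account — financial account: purchases of foreign government bonds by domestic residents 898.4, domestic pension funds' purchases of foreign equities 890.4, sale of domestic government bonds to non-residents 1292.6, increase in resident deposits held at foreign banks 501.4; capital account: sale of embassy land to a foreign government 99.4.)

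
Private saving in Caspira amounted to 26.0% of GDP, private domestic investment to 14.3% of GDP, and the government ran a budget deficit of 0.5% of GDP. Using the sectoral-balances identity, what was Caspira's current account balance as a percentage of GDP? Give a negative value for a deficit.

11.2

By the sectoral-balances identity, CA = (S_private - I) + (T - G).
Private balance = 26.0 - 14.3 = 11.7
Government balance (T - G) = -0.5
CA = 11.7 + (-0.5) = 11.2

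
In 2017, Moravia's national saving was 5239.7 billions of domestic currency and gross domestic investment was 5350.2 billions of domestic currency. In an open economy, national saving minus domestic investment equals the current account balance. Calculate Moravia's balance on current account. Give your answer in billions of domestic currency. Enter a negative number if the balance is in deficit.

CA = S - I = 5239.7 - 5350.2 = -110.5

-110.5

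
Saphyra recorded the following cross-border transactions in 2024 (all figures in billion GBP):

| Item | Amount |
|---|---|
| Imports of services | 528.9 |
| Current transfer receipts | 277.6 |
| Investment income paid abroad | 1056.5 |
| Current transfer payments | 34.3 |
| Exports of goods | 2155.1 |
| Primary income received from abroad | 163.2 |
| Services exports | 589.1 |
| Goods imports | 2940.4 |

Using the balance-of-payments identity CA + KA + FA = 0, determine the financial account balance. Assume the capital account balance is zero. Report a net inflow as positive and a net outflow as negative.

Goods balance = 2155.1 - 2940.4 = -785.3
Services balance = 589.1 - 528.9 = 60.2
Trade balance (goods + services) = -785.3 + 60.2 = -725.1
Net primary income = 163.2 - 1056.5 = -893.3
Net secondary income = 277.6 - 34.3 = 243.3
Current account = -725.1 + (-893.3) + 243.3 = -1375.1
Financial account = -(-1375.1) = 1375.1

1375.1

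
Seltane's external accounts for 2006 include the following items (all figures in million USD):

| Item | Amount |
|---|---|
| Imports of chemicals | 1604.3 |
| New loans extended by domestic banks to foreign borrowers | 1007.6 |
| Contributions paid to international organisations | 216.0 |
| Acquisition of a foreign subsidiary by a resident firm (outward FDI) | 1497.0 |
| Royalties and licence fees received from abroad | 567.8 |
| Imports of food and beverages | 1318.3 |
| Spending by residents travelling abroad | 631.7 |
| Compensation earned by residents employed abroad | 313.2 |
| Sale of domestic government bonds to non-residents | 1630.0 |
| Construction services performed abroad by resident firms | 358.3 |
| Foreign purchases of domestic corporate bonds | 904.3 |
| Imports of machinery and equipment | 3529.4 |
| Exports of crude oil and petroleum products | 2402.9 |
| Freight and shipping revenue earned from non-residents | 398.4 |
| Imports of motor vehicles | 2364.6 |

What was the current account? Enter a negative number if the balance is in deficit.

Goods: -1604.3 - 3529.4 - 1318.3 + 2402.9 - 2364.6 = -6413.7
Services: 567.8 + 358.3 + 398.4 - 631.7 = 692.8
Primary income: 313.2
Secondary income: -216.0
Current account = (-6413.7) + 692.8 + 313.2 + (-216.0) = -5623.7
(Excluded from the current account — financial account: new loans extended by domestic banks to foreign borrowers 1007.6, acquisition of a foreign subsidiary by a resident firm (outward FDI) 1497.0, sale of domestic government bonds to non-residents 1630.0, foreign purchases of domestic corporate bonds 904.3.)

-5623.7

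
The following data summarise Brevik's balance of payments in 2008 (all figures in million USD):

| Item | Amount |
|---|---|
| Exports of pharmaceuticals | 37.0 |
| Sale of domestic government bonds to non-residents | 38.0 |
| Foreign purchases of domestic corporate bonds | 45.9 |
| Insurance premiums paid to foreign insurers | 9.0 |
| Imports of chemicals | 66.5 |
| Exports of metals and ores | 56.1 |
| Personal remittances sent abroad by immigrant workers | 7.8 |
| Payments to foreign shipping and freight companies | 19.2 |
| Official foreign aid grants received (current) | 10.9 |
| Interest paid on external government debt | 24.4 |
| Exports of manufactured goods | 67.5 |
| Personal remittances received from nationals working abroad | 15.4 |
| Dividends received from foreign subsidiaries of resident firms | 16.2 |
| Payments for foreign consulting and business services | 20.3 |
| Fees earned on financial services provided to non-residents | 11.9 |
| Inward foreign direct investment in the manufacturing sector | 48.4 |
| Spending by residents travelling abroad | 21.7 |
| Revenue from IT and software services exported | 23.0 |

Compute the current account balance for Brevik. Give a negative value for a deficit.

69.1

Goods: 56.1 + 67.5 + 37.0 - 66.5 = 94.1
Services: -21.7 + 11.9 - 19.2 + 23.0 - 20.3 - 9.0 = -35.3
Primary income: -24.4 + 16.2 = -8.2
Secondary income: 15.4 + 10.9 - 7.8 = 18.5
Current account = 94.1 + (-35.3) + (-8.2) + 18.5 = 69.1
(Excluded from the current account — financial account: sale of domestic government bonds to non-residents 38.0, foreign purchases of domestic corporate bonds 45.9, inward foreign direct investment in the manufacturing sector 48.4.)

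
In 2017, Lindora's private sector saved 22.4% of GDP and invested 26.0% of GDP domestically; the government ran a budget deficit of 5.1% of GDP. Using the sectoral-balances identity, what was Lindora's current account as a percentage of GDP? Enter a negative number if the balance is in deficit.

-8.7

By the sectoral-balances identity, CA = (S_private - I) + (T - G).
Private balance = 22.4 - 26.0 = -3.6
Government balance (T - G) = -5.1
CA = -3.6 + (-5.1) = -8.7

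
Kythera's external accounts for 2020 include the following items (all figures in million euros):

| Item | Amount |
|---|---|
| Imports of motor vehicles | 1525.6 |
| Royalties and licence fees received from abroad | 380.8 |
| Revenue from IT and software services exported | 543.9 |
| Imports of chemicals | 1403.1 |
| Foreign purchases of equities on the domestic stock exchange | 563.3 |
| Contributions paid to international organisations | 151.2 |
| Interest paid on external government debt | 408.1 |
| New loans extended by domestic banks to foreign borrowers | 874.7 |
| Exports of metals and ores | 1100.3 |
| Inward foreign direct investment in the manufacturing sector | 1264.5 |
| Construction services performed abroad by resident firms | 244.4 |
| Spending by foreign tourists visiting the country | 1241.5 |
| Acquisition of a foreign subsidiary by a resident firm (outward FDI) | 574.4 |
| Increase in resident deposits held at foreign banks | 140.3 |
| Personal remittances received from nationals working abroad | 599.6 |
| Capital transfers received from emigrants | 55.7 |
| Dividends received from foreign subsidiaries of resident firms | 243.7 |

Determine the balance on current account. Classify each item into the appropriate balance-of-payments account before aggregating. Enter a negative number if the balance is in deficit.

866.2

Goods: 1100.3 - 1403.1 - 1525.6 = -1828.4
Services: 1241.5 + 244.4 + 380.8 + 543.9 = 2410.6
Primary income: -408.1 + 243.7 = -164.4
Secondary income: 599.6 - 151.2 = 448.4
Current account = (-1828.4) + 2410.6 + (-164.4) + 448.4 = 866.2
(Excluded from the current account — financial account: foreign purchases of equities on the domestic stock exchange 563.3, new loans extended by domestic banks to foreign borrowers 874.7, inward foreign direct investment in the manufacturing sector 1264.5, acquisition of a foreign subsidiary by a resident firm (outward FDI) 574.4, increase in resident deposits held at foreign banks 140.3; capital account: capital transfers received from emigrants 55.7.)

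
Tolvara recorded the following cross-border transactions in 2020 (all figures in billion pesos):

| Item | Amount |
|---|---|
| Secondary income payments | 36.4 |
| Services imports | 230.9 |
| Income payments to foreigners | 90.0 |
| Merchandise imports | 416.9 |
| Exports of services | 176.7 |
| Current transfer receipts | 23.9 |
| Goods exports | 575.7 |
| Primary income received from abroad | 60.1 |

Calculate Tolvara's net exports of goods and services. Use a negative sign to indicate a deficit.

104.6

Goods balance = 575.7 - 416.9 = 158.8
Services balance = 176.7 - 230.9 = -54.2
Trade balance (goods + services) = 158.8 + (-54.2) = 104.6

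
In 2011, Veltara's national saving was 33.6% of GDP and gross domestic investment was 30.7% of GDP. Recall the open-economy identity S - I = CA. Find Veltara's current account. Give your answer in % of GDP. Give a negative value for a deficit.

2.9

CA = S - I = 33.6 - 30.7 = 2.9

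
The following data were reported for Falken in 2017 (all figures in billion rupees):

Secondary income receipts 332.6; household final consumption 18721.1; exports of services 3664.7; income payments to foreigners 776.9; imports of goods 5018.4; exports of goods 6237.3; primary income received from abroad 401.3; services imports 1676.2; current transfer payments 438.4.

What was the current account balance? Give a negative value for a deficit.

Goods balance = 6237.3 - 5018.4 = 1218.9
Services balance = 3664.7 - 1676.2 = 1988.5
Trade balance (goods + services) = 1218.9 + 1988.5 = 3207.4
Net primary income = 401.3 - 776.9 = -375.6
Net secondary income = 332.6 - 438.4 = -105.8
Current account = 3207.4 + (-375.6) + (-105.8) = 2726.0

2726.0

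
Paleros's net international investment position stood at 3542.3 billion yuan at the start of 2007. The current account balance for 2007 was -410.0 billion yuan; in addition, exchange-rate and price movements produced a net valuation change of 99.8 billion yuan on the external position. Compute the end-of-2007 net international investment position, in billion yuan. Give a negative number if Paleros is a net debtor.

3232.1

Change in NIIP = current account + net valuation change = -410.0 + 99.8 = -310.2
End-of-year NIIP = 3542.3 + (-310.2) = 3232.1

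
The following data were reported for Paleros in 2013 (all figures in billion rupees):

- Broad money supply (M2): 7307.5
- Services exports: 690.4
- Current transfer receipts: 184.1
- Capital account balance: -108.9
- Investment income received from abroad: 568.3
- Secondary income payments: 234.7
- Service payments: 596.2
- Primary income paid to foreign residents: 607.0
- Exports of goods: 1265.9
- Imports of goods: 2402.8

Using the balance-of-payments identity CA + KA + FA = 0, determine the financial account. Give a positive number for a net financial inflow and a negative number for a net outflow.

Goods balance = 1265.9 - 2402.8 = -1136.9
Services balance = 690.4 - 596.2 = 94.2
Trade balance (goods + services) = -1136.9 + 94.2 = -1042.7
Net primary income = 568.3 - 607.0 = -38.7
Net secondary income = 184.1 - 234.7 = -50.6
Current account = -1042.7 + (-38.7) + (-50.6) = -1132.0
Financial account = -(-1132.0 + (-108.9)) = 1240.9

1240.9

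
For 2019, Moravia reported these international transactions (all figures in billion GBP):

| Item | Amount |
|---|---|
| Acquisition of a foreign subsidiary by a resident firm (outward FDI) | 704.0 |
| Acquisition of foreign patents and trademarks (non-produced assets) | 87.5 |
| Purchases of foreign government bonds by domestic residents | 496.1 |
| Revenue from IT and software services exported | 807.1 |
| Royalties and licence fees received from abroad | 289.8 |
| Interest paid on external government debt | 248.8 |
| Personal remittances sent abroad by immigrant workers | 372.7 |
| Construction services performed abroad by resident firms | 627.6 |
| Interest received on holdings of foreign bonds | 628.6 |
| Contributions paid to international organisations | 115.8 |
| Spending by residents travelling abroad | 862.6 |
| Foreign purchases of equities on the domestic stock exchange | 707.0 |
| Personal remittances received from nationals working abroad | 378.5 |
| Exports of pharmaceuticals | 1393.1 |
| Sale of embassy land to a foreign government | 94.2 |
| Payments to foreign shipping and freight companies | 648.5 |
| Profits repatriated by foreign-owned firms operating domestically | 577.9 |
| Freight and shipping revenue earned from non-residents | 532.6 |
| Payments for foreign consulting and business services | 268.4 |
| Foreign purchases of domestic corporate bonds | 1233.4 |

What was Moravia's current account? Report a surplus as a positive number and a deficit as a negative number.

1562.6

Goods: 1393.1
Services: -648.5 + 807.1 - 268.4 - 862.6 + 289.8 + 627.6 + 532.6 = 477.6
Primary income: -577.9 + 628.6 - 248.8 = -198.1
Secondary income: -372.7 + 378.5 - 115.8 = -110.0
Current account = 1393.1 + 477.6 + (-198.1) + (-110.0) = 1562.6
(Excluded from the current account — financial account: acquisition of a foreign subsidiary by a resident firm (outward FDI) 704.0, purchases of foreign government bonds by domestic residents 496.1, foreign purchases of equities on the domestic stock exchange 707.0, foreign purchases of domestic corporate bonds 1233.4; capital account: acquisition of foreign patents and trademarks (non-produced assets) 87.5, sale of embassy land to a foreign government 94.2.)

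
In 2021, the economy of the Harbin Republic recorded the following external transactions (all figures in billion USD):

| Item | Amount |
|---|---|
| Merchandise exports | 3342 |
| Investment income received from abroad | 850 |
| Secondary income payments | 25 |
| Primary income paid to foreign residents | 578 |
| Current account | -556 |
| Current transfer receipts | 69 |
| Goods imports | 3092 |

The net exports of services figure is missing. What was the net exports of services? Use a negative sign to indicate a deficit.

-1122

Current account = goods balance + services balance + net primary income + net secondary income
Sum of the known components = 566
Net exports of services = CA - (known components) = -556 - 566 = -1122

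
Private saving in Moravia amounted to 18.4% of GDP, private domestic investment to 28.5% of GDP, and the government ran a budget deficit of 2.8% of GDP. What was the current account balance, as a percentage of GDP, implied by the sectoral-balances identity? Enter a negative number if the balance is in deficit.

-12.9

By the sectoral-balances identity, CA = (S_private - I) + (T - G).
Private balance = 18.4 - 28.5 = -10.1
Government balance (T - G) = -2.8
CA = -10.1 + (-2.8) = -12.9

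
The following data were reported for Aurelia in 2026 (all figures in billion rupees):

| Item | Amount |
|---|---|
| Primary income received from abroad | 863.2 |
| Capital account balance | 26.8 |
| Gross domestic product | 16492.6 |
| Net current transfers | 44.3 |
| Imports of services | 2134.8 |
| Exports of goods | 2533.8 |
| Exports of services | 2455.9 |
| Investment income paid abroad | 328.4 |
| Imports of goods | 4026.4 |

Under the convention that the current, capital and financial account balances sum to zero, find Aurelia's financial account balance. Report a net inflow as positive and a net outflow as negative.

565.6

Goods balance = 2533.8 - 4026.4 = -1492.6
Services balance = 2455.9 - 2134.8 = 321.1
Trade balance (goods + services) = -1492.6 + 321.1 = -1171.5
Net primary income = 863.2 - 328.4 = 534.8
Net secondary income = 44.3
Current account = -1171.5 + 534.8 + 44.3 = -592.4
Financial account = -(-592.4 + 26.8) = 565.6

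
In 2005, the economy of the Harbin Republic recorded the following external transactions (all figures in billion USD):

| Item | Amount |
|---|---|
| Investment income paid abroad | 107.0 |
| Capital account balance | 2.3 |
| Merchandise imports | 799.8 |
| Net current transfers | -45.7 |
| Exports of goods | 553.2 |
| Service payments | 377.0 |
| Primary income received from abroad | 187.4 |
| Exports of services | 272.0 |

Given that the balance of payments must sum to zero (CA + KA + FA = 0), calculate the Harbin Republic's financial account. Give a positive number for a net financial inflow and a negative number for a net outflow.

Goods balance = 553.2 - 799.8 = -246.6
Services balance = 272.0 - 377.0 = -105.0
Trade balance (goods + services) = -246.6 + (-105.0) = -351.6
Net primary income = 187.4 - 107.0 = 80.4
Net secondary income = -45.7
Current account = -351.6 + 80.4 + (-45.7) = -316.9
Financial account = -(-316.9 + 2.3) = 314.6

314.6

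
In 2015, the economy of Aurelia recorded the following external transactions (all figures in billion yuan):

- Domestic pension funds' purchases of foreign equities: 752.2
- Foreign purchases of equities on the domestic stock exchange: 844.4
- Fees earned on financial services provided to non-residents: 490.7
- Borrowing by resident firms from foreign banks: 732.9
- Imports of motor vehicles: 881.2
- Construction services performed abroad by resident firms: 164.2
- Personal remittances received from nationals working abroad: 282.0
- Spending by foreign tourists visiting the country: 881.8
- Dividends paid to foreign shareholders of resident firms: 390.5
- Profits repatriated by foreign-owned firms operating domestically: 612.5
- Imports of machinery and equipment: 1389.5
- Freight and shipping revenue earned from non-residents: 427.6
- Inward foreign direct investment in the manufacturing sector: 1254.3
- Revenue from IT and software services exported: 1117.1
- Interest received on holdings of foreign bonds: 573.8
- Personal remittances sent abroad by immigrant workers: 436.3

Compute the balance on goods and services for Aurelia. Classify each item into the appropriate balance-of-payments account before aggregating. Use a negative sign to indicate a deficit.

Goods: -881.2 - 1389.5 = -2270.7
Services: 164.2 + 1117.1 + 881.8 + 490.7 + 427.6 = 3081.4
Trade balance = -2270.7 + 3081.4 = 810.7
(Excluded from the trade balance — financial account: domestic pension funds' purchases of foreign equities 752.2, foreign purchases of equities on the domestic stock exchange 844.4, borrowing by resident firms from foreign banks 732.9, inward foreign direct investment in the manufacturing sector 1254.3; secondary income: personal remittances received from nationals working abroad 282.0, personal remittances sent abroad by immigrant workers 436.3; primary income: dividends paid to foreign shareholders of resident firms 390.5, profits repatriated by foreign-owned firms operating domestically 612.5, interest received on holdings of foreign bonds 573.8.)

810.7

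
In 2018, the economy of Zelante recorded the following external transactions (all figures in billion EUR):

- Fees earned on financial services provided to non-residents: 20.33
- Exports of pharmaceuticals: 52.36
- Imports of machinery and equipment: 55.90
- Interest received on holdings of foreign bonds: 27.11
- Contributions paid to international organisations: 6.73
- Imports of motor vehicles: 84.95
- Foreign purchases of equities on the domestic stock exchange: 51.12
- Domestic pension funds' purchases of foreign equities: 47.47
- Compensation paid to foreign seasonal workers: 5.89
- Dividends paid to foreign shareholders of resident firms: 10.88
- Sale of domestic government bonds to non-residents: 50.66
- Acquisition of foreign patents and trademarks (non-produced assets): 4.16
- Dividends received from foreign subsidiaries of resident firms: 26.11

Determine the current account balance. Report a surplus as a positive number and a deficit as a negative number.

-38.44

Goods: -55.90 - 84.95 + 52.36 = -88.49
Services: 20.33
Primary income: -10.88 + 27.11 + 26.11 - 5.89 = 36.45
Secondary income: -6.73
Current account = (-88.49) + 20.33 + 36.45 + (-6.73) = -38.44
(Excluded from the current account — financial account: foreign purchases of equities on the domestic stock exchange 51.12, domestic pension funds' purchases of foreign equities 47.47, sale of domestic government bonds to non-residents 50.66; capital account: acquisition of foreign patents and trademarks (non-produced assets) 4.16.)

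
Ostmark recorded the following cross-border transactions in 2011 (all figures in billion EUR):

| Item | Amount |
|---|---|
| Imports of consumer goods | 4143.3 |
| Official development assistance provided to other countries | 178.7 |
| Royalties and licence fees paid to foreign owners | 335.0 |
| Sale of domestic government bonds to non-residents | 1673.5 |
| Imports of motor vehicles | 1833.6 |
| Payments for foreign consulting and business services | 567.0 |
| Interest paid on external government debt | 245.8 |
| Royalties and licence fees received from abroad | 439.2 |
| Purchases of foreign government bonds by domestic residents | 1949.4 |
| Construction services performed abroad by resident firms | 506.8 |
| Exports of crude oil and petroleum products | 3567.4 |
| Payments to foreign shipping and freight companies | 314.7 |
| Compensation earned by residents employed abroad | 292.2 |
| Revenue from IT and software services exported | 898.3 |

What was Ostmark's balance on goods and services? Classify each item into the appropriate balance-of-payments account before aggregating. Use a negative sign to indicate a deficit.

-1781.9

Goods: -4143.3 - 1833.6 + 3567.4 = -2409.5
Services: 439.2 + 898.3 - 567.0 - 314.7 + 506.8 - 335.0 = 627.6
Trade balance = -2409.5 + 627.6 = -1781.9
(Excluded from the trade balance — secondary income: official development assistance provided to other countries 178.7; financial account: sale of domestic government bonds to non-residents 1673.5, purchases of foreign government bonds by domestic residents 1949.4; primary income: interest paid on external government debt 245.8, compensation earned by residents employed abroad 292.2.)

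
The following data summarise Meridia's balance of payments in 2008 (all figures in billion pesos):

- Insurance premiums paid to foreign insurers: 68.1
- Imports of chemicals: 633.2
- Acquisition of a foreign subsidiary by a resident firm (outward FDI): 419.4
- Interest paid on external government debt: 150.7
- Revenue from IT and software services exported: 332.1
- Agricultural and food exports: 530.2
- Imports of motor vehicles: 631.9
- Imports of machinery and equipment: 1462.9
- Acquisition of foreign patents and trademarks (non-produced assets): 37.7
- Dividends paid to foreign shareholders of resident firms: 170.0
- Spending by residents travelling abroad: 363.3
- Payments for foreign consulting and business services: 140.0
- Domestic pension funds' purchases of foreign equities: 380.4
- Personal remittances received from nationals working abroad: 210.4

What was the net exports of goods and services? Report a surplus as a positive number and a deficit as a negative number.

Goods: -633.2 - 631.9 + 530.2 - 1462.9 = -2197.8
Services: -140.0 - 363.3 - 68.1 + 332.1 = -239.3
Trade balance = -2197.8 + (-239.3) = -2437.1
(Excluded from the trade balance — financial account: acquisition of a foreign subsidiary by a resident firm (outward FDI) 419.4, domestic pension funds' purchases of foreign equities 380.4; primary income: interest paid on external government debt 150.7, dividends paid to foreign shareholders of resident firms 170.0; capital account: acquisition of foreign patents and trademarks (non-produced assets) 37.7; secondary income: personal remittances received from nationals working abroad 210.4.)

-2437.1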